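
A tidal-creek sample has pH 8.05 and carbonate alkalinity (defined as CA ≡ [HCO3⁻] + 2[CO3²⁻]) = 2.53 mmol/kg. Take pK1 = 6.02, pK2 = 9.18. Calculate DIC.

DIC = 2.39 mmol/kg

CA = [HCO3⁻] + 2[CO3²⁻] = (α₁ + 2α₂)·DIC
At pH 8.05: [H⁺]/K1 = 10^-2.03 = 0.0093325, K2/[H⁺] = 10^-1.13 = 0.074131
α₁ = 1/(1 + 0.0093325 + 0.074131) = 1/1.0835 = 0.9230; α₂ = α₁·K2/[H⁺] = 0.06842
α₁ + 2α₂ = 1.0598
DIC = CA / (α₁ + 2α₂) = 2.53 / 1.0598 = 2.39 mmol/kg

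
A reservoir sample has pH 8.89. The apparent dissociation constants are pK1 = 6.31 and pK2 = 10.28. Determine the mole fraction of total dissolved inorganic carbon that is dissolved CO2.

α₀ = 0.00252

α₀ = 1 / (1 + K1/[H⁺] + K1K2/[H⁺]²) = 1 / (1 + 10^+2.58 + 10^+1.19)
   = 1 / (1 + 380.19 + 15.488) = 1/396.68 = 0.002521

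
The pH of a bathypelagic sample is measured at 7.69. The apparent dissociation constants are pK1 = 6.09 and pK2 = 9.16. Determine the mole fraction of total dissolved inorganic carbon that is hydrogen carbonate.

α₁ = 0.944

α₁ = 1 / (1 + [H⁺]/K1 + K2/[H⁺]) = 1 / (1 + 10^-1.60 + 10^-1.47)
   = 1 / (1 + 0.025119 + 0.033884) = 1/1.0590 = 0.9443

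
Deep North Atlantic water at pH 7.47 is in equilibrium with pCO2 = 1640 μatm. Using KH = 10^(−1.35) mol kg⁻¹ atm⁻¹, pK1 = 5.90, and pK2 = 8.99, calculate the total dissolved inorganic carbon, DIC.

DIC = 2.88 mmol/kg

[CO2*] = KH · pCO2 = 10^(−1.35) × 1640×10^-6 = 7.326×10^-5 mol/kg
α₀ = 1/(1 + K1/[H⁺] + K1K2/[H⁺]²) = 1/(1 + 10^+1.57 + 10^+0.05) = 0.02546
DIC = [CO2*]/α₀ = 7.326×10^-5 / 0.02546 = 2.88 mmol/kg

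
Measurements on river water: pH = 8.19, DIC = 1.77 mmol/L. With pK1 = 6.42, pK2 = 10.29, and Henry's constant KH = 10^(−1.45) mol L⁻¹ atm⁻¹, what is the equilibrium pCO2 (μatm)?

α₀ = 1 / (1 + K1/[H⁺] + K1K2/[H⁺]²) = 1 / (1 + 10^+1.77 + 10^-0.33)
   = 1 / (1 + 58.884 + 0.46774) = 1/60.352 = 0.01657
[CO2*] = α₀ × DIC = 0.01657 × 1.77 = 0.02933 mmol/L
pCO2 = [CO2*]/KH = 2.933×10^-5 / 3.548×10^-2 = 827 μatm

pCO2 = 827 μatm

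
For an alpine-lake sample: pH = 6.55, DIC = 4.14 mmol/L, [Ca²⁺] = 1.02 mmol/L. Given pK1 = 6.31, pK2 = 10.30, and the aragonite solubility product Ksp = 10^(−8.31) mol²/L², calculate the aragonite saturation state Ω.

α₂ = 1 / (1 + [H⁺]/K2 + [H⁺]²/(K1K2)) = 1 / (1 + 10^+3.75 + 10^+3.51)
   = 1 / (1 + 5623.4 + 3235.9) = 1/8860.3 = 0.0001129
[CO3²⁻] = α₂ × DIC = 0.0001129 × 4.14 = 0.0004673 mmol/L = 0.4673 μmol/L
Ksp = 10^(−8.31) = 4.898×10^-9
Ω = [Ca²⁺][CO3²⁻]/Ksp = (1.02×10^-3)(4.673×10^-7) / 4.898×10^-9 = 0.0973

Ω = 0.0973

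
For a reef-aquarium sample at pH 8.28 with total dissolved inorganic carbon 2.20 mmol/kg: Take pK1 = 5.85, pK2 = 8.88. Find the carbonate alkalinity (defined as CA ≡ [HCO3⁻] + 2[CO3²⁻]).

CA = [HCO3⁻] + 2[CO3²⁻] = (α₁ + 2α₂)·DIC
At pH 8.28: [H⁺]/K1 = 10^-2.43 = 0.0037154, K2/[H⁺] = 10^-0.60 = 0.25119
α₁ = 1/(1 + 0.0037154 + 0.25119) = 1/1.2549 = 0.7969; α₂ = α₁·K2/[H⁺] = 0.2002
α₁ + 2α₂ = 1.1972
CA = 1.1972 × 2.20 = 2.63 mmol/kg

CA = 2.63 mmol/kg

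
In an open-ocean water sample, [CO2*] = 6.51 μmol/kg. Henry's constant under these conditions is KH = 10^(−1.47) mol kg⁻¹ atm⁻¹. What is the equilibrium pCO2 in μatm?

pCO2 = 192 μatm

KH = 10^(−1.47) = 3.388×10^-2 mol kg⁻¹ atm⁻¹
pCO2 = [CO2*]/KH = 6.51×10^-6 / 3.388×10^-2 = 1.92×10^-4 atm = 192 μatm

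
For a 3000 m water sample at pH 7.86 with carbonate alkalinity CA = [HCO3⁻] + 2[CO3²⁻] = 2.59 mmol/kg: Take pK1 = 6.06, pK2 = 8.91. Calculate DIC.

DIC = 2.43 mmol/kg

CA = [HCO3⁻] + 2[CO3²⁻] = (α₁ + 2α₂)·DIC
At pH 7.86: [H⁺]/K1 = 10^-1.80 = 0.015849, K2/[H⁺] = 10^-1.05 = 0.089125
α₁ = 1/(1 + 0.015849 + 0.089125) = 1/1.1050 = 0.9050; α₂ = α₁·K2/[H⁺] = 0.08066
α₁ + 2α₂ = 1.0663
DIC = CA / (α₁ + 2α₂) = 2.59 / 1.0663 = 2.43 mmol/kg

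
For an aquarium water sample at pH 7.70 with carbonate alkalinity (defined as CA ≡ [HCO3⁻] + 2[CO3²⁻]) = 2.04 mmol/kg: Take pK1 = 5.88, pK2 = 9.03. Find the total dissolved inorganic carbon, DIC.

CA = [HCO3⁻] + 2[CO3²⁻] = (α₁ + 2α₂)·DIC
At pH 7.70: [H⁺]/K1 = 10^-1.82 = 0.015136, K2/[H⁺] = 10^-1.33 = 0.046774
α₁ = 1/(1 + 0.015136 + 0.046774) = 1/1.0619 = 0.9417; α₂ = α₁·K2/[H⁺] = 0.04405
α₁ + 2α₂ = 1.0298
DIC = CA / (α₁ + 2α₂) = 2.04 / 1.0298 = 1.98 mmol/kg

DIC = 1.98 mmol/kg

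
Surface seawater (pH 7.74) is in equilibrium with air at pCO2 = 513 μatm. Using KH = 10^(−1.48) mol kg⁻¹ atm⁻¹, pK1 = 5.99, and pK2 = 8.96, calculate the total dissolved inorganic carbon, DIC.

[CO2*] = KH · pCO2 = 10^(−1.48) × 513×10^-6 = 1.699×10^-5 mol/kg
α₀ = 1/(1 + K1/[H⁺] + K1K2/[H⁺]²) = 1/(1 + 10^+1.75 + 10^+0.53) = 0.01650
DIC = [CO2*]/α₀ = 1.699×10^-5 / 0.01650 = 1.03 mmol/kg

DIC = 1.03 mmol/kg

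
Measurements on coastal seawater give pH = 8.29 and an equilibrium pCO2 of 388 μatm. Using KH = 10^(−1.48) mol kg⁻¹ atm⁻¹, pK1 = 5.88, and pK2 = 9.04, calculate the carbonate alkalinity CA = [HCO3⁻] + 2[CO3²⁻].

[CO2*] = KH · pCO2 = 10^(−1.48) × 388×10^-6 = 1.285×10^-5 mol/kg
α₀ = 1/(1 + K1/[H⁺] + K1K2/[H⁺]²) = 1/(1 + 10^+2.41 + 10^+1.66) = 0.003292
DIC = [CO2*]/α₀ = 1.285×10^-5 / 0.003292 = 3.903 mmol/kg
CA = (α₁ + 2α₂)·DIC = (0.8462 + 2×0.1505) × 3.903 = 4.48 mmol/kg

CA = 4.48 mmol/kg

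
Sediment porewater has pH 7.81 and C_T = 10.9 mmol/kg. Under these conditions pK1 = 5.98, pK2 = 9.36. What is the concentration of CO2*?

[CO2*] = 0.155 mmol/kg

α₀ = 1 / (1 + K1/[H⁺] + K1K2/[H⁺]²) = 1 / (1 + 10^+1.83 + 10^+0.28)
   = 1 / (1 + 67.608 + 1.9055) = 1/70.514 = 0.01418
[CO2*] = α₀ × DIC = 0.01418 × 10.9 = 0.155 mmol/kg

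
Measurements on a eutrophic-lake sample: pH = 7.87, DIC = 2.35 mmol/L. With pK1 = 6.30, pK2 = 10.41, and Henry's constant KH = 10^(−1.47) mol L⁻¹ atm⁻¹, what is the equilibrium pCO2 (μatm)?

α₀ = 1 / (1 + K1/[H⁺] + K1K2/[H⁺]²) = 1 / (1 + 10^+1.57 + 10^-0.97)
   = 1 / (1 + 37.154 + 0.10715) = 1/38.261 = 0.02614
[CO2*] = α₀ × DIC = 0.02614 × 2.35 = 0.06142 mmol/L
pCO2 = [CO2*]/KH = 6.142×10^-5 / 3.388×10^-2 = 1810 μatm

pCO2 = 1810 μatm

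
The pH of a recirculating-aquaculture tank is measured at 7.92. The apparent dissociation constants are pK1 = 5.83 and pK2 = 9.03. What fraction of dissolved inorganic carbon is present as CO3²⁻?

α₂ = 0.0715

α₂ = 1 / (1 + [H⁺]/K2 + [H⁺]²/(K1K2)) = 1 / (1 + 10^+1.11 + 10^-0.98)
   = 1 / (1 + 12.882 + 0.10471) = 1/13.987 = 0.07149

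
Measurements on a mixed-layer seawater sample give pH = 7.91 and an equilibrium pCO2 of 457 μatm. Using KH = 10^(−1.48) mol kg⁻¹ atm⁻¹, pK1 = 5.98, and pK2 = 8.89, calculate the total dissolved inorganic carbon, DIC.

[CO2*] = KH · pCO2 = 10^(−1.48) × 457×10^-6 = 1.513×10^-5 mol/kg
α₀ = 1/(1 + K1/[H⁺] + K1K2/[H⁺]²) = 1/(1 + 10^+1.93 + 10^+0.95) = 0.01052
DIC = [CO2*]/α₀ = 1.513×10^-5 / 0.01052 = 1.44 mmol/kg

DIC = 1.44 mmol/kg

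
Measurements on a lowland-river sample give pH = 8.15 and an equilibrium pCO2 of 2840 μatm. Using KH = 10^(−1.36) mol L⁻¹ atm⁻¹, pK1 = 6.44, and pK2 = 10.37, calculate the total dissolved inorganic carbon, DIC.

DIC = 6.52 mmol/L

[CO2*] = KH · pCO2 = 10^(−1.36) × 2840×10^-6 = 1.240×10^-4 mol/L
α₀ = 1/(1 + K1/[H⁺] + K1K2/[H⁺]²) = 1/(1 + 10^+1.71 + 10^-0.51) = 0.01901
DIC = [CO2*]/α₀ = 1.240×10^-4 / 0.01901 = 6.52 mmol/L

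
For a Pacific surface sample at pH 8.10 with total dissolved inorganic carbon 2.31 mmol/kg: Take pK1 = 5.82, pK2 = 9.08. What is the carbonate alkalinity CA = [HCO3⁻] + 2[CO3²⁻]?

CA = [HCO3⁻] + 2[CO3²⁻] = (α₁ + 2α₂)·DIC
At pH 8.10: [H⁺]/K1 = 10^-2.28 = 0.0052481, K2/[H⁺] = 10^-0.98 = 0.10471
α₁ = 1/(1 + 0.0052481 + 0.10471) = 1/1.1100 = 0.9009; α₂ = α₁·K2/[H⁺] = 0.09434
α₁ + 2α₂ = 1.0896
CA = 1.0896 × 2.31 = 2.52 mmol/kg

CA = 2.52 mmol/kg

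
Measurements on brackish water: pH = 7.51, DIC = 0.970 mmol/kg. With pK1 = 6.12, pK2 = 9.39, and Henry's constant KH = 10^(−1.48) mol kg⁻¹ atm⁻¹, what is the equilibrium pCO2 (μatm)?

pCO2 = 1130 μatm

α₀ = 1 / (1 + K1/[H⁺] + K1K2/[H⁺]²) = 1 / (1 + 10^+1.39 + 10^-0.49)
   = 1 / (1 + 24.547 + 0.32359) = 1/25.871 = 0.03865
[CO2*] = α₀ × DIC = 0.03865 × 0.970 = 0.03749 mmol/kg
pCO2 = [CO2*]/KH = 3.749×10^-5 / 3.311×10^-2 = 1130 μatm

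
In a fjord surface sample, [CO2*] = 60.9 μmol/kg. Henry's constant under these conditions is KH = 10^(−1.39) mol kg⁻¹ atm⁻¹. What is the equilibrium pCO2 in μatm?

pCO2 = 1490 μatm

KH = 10^(−1.39) = 4.074×10^-2 mol kg⁻¹ atm⁻¹
pCO2 = [CO2*]/KH = 60.9×10^-6 / 4.074×10^-2 = 1.49×10^-3 atm = 1490 μatm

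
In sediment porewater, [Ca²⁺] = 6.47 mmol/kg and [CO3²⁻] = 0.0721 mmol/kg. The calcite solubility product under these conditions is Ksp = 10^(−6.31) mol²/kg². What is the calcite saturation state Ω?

Ksp = 10^(−6.31) = 4.898×10^-7
Ω = [Ca²⁺][CO3²⁻]/Ksp = (6.47×10^-3)(0.0721×10^-3) / 4.898×10^-7 = 0.952

Ω = 0.952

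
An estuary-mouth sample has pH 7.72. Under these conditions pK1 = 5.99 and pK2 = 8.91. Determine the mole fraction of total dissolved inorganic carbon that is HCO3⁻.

α₁ = 0.923

α₁ = 1 / (1 + [H⁺]/K1 + K2/[H⁺]) = 1 / (1 + 10^-1.73 + 10^-1.19)
   = 1 / (1 + 0.018621 + 0.064565) = 1/1.0832 = 0.9232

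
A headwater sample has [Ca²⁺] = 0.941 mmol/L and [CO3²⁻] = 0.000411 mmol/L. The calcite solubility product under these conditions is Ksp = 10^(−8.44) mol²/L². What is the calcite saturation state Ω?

Ω = 0.107

Ksp = 10^(−8.44) = 3.631×10^-9
Ω = [Ca²⁺][CO3²⁻]/Ksp = (0.941×10^-3)(0.000411×10^-3) / 3.631×10^-9 = 0.107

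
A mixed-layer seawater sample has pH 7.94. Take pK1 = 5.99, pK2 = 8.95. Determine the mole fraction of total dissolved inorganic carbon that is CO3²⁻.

α₂ = 1 / (1 + [H⁺]/K2 + [H⁺]²/(K1K2)) = 1 / (1 + 10^+1.01 + 10^-0.94)
   = 1 / (1 + 10.233 + 0.11482) = 1/11.348 = 0.08812

α₂ = 0.0881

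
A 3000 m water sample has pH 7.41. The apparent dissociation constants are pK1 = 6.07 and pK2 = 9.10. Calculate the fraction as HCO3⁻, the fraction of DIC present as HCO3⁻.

α₁ = 1 / (1 + [H⁺]/K1 + K2/[H⁺]) = 1 / (1 + 10^-1.34 + 10^-1.69)
   = 1 / (1 + 0.045709 + 0.020417) = 1/1.0661 = 0.9380

α₁ = 0.938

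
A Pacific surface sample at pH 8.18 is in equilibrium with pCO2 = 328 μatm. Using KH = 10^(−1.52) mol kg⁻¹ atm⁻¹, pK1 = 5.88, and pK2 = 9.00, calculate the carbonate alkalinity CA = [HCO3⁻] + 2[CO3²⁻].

CA = 2.57 mmol/kg

[CO2*] = KH · pCO2 = 10^(−1.52) × 328×10^-6 = 9.905×10^-6 mol/kg
α₀ = 1/(1 + K1/[H⁺] + K1K2/[H⁺]²) = 1/(1 + 10^+2.30 + 10^+1.48) = 0.004334
DIC = [CO2*]/α₀ = 9.905×10^-6 / 0.004334 = 2.285 mmol/kg
CA = (α₁ + 2α₂)·DIC = (0.8648 + 2×0.1309) × 2.285 = 2.57 mmol/kg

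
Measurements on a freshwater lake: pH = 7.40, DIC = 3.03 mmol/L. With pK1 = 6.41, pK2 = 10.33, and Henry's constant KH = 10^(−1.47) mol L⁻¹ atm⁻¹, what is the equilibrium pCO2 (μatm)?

α₀ = 1 / (1 + K1/[H⁺] + K1K2/[H⁺]²) = 1 / (1 + 10^+0.99 + 10^-1.94)
   = 1 / (1 + 9.7724 + 0.011482) = 1/10.784 = 0.09273
[CO2*] = α₀ × DIC = 0.09273 × 3.03 = 0.2810 mmol/L
pCO2 = [CO2*]/KH = 2.810×10^-4 / 3.388×10^-2 = 8290 μatm

pCO2 = 8290 μatm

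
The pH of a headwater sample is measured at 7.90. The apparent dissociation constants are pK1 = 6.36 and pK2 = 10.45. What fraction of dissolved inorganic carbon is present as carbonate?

α₂ = 0.00273

α₂ = 1 / (1 + [H⁺]/K2 + [H⁺]²/(K1K2)) = 1 / (1 + 10^+2.55 + 10^+1.01)
   = 1 / (1 + 354.81 + 10.233) = 1/366.05 = 0.002732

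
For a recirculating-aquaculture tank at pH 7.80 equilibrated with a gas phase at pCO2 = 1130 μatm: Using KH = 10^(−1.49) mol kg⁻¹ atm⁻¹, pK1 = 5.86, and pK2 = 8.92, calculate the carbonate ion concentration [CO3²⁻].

[CO3²⁻] = 0.242 mmol/kg

[CO2*] = KH · pCO2 = 10^(−1.49) × 1130×10^-6 = 3.657×10^-5 mol/kg
α₀ = 1/(1 + K1/[H⁺] + K1K2/[H⁺]²) = 1/(1 + 10^+1.94 + 10^+0.82) = 0.01056
DIC = [CO2*]/α₀ = 3.657×10^-5 / 0.01056 = 3.463 mmol/kg
[CO3²⁻] = α₂·DIC; α₂ = 0.06976, so [CO3²⁻] = 0.06976 × 3.463 = 0.242 mmol/kg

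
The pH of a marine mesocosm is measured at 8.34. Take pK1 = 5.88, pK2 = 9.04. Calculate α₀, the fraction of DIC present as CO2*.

α₀ = 1 / (1 + K1/[H⁺] + K1K2/[H⁺]²) = 1 / (1 + 10^+2.46 + 10^+1.76)
   = 1 / (1 + 288.40 + 57.544) = 1/346.95 = 0.002882

α₀ = 0.00288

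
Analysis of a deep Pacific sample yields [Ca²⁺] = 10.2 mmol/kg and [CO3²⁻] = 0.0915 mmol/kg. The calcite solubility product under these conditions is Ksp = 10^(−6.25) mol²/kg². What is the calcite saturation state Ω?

Ksp = 10^(−6.25) = 5.623×10^-7
Ω = [Ca²⁺][CO3²⁻]/Ksp = (10.2×10^-3)(0.0915×10^-3) / 5.623×10^-7 = 1.66

Ω = 1.66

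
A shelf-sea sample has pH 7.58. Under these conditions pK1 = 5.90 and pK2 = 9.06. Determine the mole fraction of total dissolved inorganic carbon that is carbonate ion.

α₂ = 1 / (1 + [H⁺]/K2 + [H⁺]²/(K1K2)) = 1 / (1 + 10^+1.48 + 10^-0.20)
   = 1 / (1 + 30.200 + 0.63096) = 1/31.830 = 0.03142

α₂ = 0.0314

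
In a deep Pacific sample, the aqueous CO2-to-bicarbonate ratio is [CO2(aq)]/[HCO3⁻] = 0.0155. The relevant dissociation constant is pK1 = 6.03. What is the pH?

From K1 = [H⁺][HCO3⁻]/[CO2(aq)]:  pH = pK1 − log₁₀([CO2(aq)]/[HCO3⁻])
log₁₀(0.0155) = -1.810
pH = 6.03 − (-1.810) = 7.84

pH = 7.84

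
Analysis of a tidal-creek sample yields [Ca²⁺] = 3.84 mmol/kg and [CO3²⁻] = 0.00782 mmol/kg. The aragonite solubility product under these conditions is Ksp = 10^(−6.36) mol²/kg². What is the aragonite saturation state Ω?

Ω = 0.0688

Ksp = 10^(−6.36) = 4.365×10^-7
Ω = [Ca²⁺][CO3²⁻]/Ksp = (3.84×10^-3)(0.00782×10^-3) / 4.365×10^-7 = 0.0688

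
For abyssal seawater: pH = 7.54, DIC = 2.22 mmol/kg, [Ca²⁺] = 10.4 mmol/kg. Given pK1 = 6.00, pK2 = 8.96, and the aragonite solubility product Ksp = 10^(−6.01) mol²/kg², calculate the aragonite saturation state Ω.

Ω = 0.842

α₂ = 1 / (1 + [H⁺]/K2 + [H⁺]²/(K1K2)) = 1 / (1 + 10^+1.42 + 10^-0.12)
   = 1 / (1 + 26.303 + 0.75858) = 1/28.061 = 0.03564
[CO3²⁻] = α₂ × DIC = 0.03564 × 2.22 = 0.07911 mmol/kg
Ksp = 10^(−6.01) = 9.772×10^-7
Ω = [Ca²⁺][CO3²⁻]/Ksp = (10.4×10^-3)(7.911×10^-5) / 9.772×10^-7 = 0.842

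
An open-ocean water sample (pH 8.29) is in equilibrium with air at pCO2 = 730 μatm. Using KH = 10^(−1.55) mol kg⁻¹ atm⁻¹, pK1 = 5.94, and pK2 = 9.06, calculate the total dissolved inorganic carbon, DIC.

DIC = 5.41 mmol/kg

[CO2*] = KH · pCO2 = 10^(−1.55) × 730×10^-6 = 2.057×10^-5 mol/kg
α₀ = 1/(1 + K1/[H⁺] + K1K2/[H⁺]²) = 1/(1 + 10^+2.35 + 10^+1.58) = 0.003804
DIC = [CO2*]/α₀ = 2.057×10^-5 / 0.003804 = 5.41 mmol/kg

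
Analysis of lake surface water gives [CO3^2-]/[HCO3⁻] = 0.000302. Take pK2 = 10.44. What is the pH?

From K2 = [H⁺][CO3^2-]/[HCO3⁻]:  pH = pK2 + log₁₀([CO3^2-]/[HCO3⁻])
log₁₀(0.000302) = -3.520
pH = 10.44 + (-3.520) = 6.92

pH = 6.92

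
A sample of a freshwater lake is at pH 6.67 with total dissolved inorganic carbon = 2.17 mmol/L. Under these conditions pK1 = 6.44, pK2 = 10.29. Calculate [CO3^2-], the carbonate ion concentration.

[CO3²⁻] = 0.328 μmol/L

α₂ = 1 / (1 + [H⁺]/K2 + [H⁺]²/(K1K2)) = 1 / (1 + 10^+3.62 + 10^+3.39)
   = 1 / (1 + 4168.7 + 2454.7) = 1/6624.4 = 0.0001510
[CO3²⁻] = α₂ × DIC = 0.0001510 × 2.17 = 0.000328 mmol/L = 0.328 μmol/L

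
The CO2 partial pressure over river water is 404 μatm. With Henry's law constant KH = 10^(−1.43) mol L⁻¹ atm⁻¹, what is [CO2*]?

KH = 10^(−1.43) = 3.715×10^-2 mol L⁻¹ atm⁻¹
[CO2*] = KH · pCO2 = 3.715×10^-2 × 404×10^-6 atm = 1.50×10^-5 mol/L

[CO2*] = 15.0 μmol/L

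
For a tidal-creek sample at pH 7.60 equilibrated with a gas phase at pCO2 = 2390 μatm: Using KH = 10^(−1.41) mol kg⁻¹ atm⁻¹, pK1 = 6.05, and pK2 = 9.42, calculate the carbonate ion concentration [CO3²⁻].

[CO3²⁻] = 0.0499 mmol/kg

[CO2*] = KH · pCO2 = 10^(−1.41) × 2390×10^-6 = 9.298×10^-5 mol/kg
α₀ = 1/(1 + K1/[H⁺] + K1K2/[H⁺]²) = 1/(1 + 10^+1.55 + 10^-0.27) = 0.02701
DIC = [CO2*]/α₀ = 9.298×10^-5 / 0.02701 = 3.442 mmol/kg
[CO3²⁻] = α₂·DIC; α₂ = 0.01451, so [CO3²⁻] = 0.01451 × 3.442 = 0.0499 mmol/kg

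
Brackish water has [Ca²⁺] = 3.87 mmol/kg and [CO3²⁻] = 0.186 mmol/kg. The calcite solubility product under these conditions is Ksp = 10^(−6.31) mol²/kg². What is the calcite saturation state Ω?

Ksp = 10^(−6.31) = 4.898×10^-7
Ω = [Ca²⁺][CO3²⁻]/Ksp = (3.87×10^-3)(0.186×10^-3) / 4.898×10^-7 = 1.47

Ω = 1.47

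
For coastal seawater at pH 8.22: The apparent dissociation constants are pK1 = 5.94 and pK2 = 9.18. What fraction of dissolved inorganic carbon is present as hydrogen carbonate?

α₁ = 1 / (1 + [H⁺]/K1 + K2/[H⁺]) = 1 / (1 + 10^-2.28 + 10^-0.96)
   = 1 / (1 + 0.0052481 + 0.10965) = 1/1.1149 = 0.8969

α₁ = 0.897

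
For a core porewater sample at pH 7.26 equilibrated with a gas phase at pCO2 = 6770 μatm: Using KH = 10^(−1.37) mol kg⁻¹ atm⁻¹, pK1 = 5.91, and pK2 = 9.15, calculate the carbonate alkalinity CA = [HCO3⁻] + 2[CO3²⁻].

CA = 6.63 mmol/kg

[CO2*] = KH · pCO2 = 10^(−1.37) × 6770×10^-6 = 2.888×10^-4 mol/kg
α₀ = 1/(1 + K1/[H⁺] + K1K2/[H⁺]²) = 1/(1 + 10^+1.35 + 10^-0.54) = 0.04224
DIC = [CO2*]/α₀ = 2.888×10^-4 / 0.04224 = 6.837 mmol/kg
CA = (α₁ + 2α₂)·DIC = (0.9456 + 2×0.01218) × 6.837 = 6.63 mmol/kg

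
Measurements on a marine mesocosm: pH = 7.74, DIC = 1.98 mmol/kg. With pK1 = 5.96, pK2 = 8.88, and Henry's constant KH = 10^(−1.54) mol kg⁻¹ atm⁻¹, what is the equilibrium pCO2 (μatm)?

pCO2 = 1050 μatm

α₀ = 1 / (1 + K1/[H⁺] + K1K2/[H⁺]²) = 1 / (1 + 10^+1.78 + 10^+0.64)
   = 1 / (1 + 60.256 + 4.3652) = 1/65.621 = 0.01524
[CO2*] = α₀ × DIC = 0.01524 × 1.98 = 0.03017 mmol/kg
pCO2 = [CO2*]/KH = 3.017×10^-5 / 2.884×10^-2 = 1050 μatm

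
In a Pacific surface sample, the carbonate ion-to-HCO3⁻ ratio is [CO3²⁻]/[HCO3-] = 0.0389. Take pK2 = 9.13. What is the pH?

pH = 7.72

From K2 = [H⁺][CO3²⁻]/[HCO3-]:  pH = pK2 + log₁₀([CO3²⁻]/[HCO3-])
log₁₀(0.0389) = -1.410
pH = 9.13 + (-1.410) = 7.72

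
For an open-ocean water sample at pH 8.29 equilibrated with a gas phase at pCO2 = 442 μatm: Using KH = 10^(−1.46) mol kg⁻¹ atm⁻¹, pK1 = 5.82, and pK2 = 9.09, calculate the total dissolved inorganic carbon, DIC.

DIC = 5.26 mmol/kg

[CO2*] = KH · pCO2 = 10^(−1.46) × 442×10^-6 = 1.533×10^-5 mol/kg
α₀ = 1/(1 + K1/[H⁺] + K1K2/[H⁺]²) = 1/(1 + 10^+2.47 + 10^+1.67) = 0.002916
DIC = [CO2*]/α₀ = 1.533×10^-5 / 0.002916 = 5.26 mmol/kg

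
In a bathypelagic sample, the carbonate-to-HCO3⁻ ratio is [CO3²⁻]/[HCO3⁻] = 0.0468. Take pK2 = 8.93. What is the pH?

pH = 7.60

From K2 = [H⁺][CO3²⁻]/[HCO3⁻]:  pH = pK2 + log₁₀([CO3²⁻]/[HCO3⁻])
log₁₀(0.0468) = -1.330
pH = 8.93 + (-1.330) = 7.60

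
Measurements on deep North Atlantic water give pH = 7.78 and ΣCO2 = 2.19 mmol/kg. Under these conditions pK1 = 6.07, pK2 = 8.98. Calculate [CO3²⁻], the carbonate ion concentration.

α₂ = 1 / (1 + [H⁺]/K2 + [H⁺]²/(K1K2)) = 1 / (1 + 10^+1.20 + 10^-0.51)
   = 1 / (1 + 15.849 + 0.30903) = 1/17.158 = 0.05828
[CO3²⁻] = α₂ × DIC = 0.05828 × 2.19 = 0.128 mmol/kg

[CO3²⁻] = 0.128 mmol/kg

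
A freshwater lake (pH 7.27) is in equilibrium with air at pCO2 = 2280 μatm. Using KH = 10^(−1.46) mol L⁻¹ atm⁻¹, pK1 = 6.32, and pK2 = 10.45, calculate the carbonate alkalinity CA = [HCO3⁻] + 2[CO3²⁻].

[CO2*] = KH · pCO2 = 10^(−1.46) × 2280×10^-6 = 7.906×10^-5 mol/L
α₀ = 1/(1 + K1/[H⁺] + K1K2/[H⁺]²) = 1/(1 + 10^+0.95 + 10^-2.23) = 0.1008
DIC = [CO2*]/α₀ = 7.906×10^-5 / 0.1008 = 0.7841 mmol/L
CA = (α₁ + 2α₂)·DIC = (0.8986 + 2×0.0005937) × 0.7841 = 0.706 mmol/L

CA = 0.706 mmol/L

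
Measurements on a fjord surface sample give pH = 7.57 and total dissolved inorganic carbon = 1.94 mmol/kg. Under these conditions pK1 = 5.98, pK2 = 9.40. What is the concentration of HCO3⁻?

α₁ = 1 / (1 + [H⁺]/K1 + K2/[H⁺]) = 1 / (1 + 10^-1.59 + 10^-1.83)
   = 1 / (1 + 0.025704 + 0.014791) = 1/1.0405 = 0.9611
[HCO3⁻] = α₁ × DIC = 0.9611 × 1.94 = 1.86 mmol/kg

[HCO3⁻] = 1.86 mmol/kg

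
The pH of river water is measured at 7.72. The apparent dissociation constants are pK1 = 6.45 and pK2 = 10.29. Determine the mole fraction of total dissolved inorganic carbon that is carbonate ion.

α₂ = 0.00255

α₂ = 1 / (1 + [H⁺]/K2 + [H⁺]²/(K1K2)) = 1 / (1 + 10^+2.57 + 10^+1.30)
   = 1 / (1 + 371.54 + 19.953) = 1/392.49 = 0.002548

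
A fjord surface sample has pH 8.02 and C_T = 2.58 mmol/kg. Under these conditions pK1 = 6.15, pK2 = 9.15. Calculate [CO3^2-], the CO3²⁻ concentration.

α₂ = 1 / (1 + [H⁺]/K2 + [H⁺]²/(K1K2)) = 1 / (1 + 10^+1.13 + 10^-0.74)
   = 1 / (1 + 13.490 + 0.18197) = 1/14.672 = 0.06816
[CO3²⁻] = α₂ × DIC = 0.06816 × 2.58 = 0.176 mmol/kg

[CO3²⁻] = 0.176 mmol/kg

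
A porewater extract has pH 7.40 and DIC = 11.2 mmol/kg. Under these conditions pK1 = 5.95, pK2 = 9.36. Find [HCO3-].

[HCO3⁻] = 10.7 mmol/kg

α₁ = 1 / (1 + [H⁺]/K1 + K2/[H⁺]) = 1 / (1 + 10^-1.45 + 10^-1.96)
   = 1 / (1 + 0.035481 + 0.010965) = 1/1.0464 = 0.9556
[HCO3⁻] = α₁ × DIC = 0.9556 × 11.2 = 10.7 mmol/kg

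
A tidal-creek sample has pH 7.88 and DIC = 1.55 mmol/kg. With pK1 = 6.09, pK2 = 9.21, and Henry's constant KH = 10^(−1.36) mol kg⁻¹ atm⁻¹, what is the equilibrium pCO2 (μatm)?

α₀ = 1 / (1 + K1/[H⁺] + K1K2/[H⁺]²) = 1 / (1 + 10^+1.79 + 10^+0.46)
   = 1 / (1 + 61.660 + 2.8840) = 1/65.544 = 0.01526
[CO2*] = α₀ × DIC = 0.01526 × 1.55 = 0.02365 mmol/kg
pCO2 = [CO2*]/KH = 2.365×10^-5 / 4.365×10^-2 = 542 μatm

pCO2 = 542 μatm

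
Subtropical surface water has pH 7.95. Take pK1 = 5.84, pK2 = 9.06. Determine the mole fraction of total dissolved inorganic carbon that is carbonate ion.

α₂ = 1 / (1 + [H⁺]/K2 + [H⁺]²/(K1K2)) = 1 / (1 + 10^+1.11 + 10^-1.00)
   = 1 / (1 + 12.882 + 0.10000) = 1/13.982 = 0.07152

α₂ = 0.0715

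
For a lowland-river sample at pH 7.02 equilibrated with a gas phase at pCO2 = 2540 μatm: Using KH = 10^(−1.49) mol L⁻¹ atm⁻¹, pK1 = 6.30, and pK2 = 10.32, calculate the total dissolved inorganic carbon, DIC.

DIC = 0.514 mmol/L

[CO2*] = KH · pCO2 = 10^(−1.49) × 2540×10^-6 = 8.219×10^-5 mol/L
α₀ = 1/(1 + K1/[H⁺] + K1K2/[H⁺]²) = 1/(1 + 10^+0.72 + 10^-2.58) = 0.1600
DIC = [CO2*]/α₀ = 8.219×10^-5 / 0.1600 = 0.514 mmol/L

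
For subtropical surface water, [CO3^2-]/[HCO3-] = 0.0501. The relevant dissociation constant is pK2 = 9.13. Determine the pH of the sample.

pH = 7.83

From K2 = [H⁺][CO3^2-]/[HCO3-]:  pH = pK2 + log₁₀([CO3^2-]/[HCO3-])
log₁₀(0.0501) = -1.300
pH = 9.13 + (-1.300) = 7.83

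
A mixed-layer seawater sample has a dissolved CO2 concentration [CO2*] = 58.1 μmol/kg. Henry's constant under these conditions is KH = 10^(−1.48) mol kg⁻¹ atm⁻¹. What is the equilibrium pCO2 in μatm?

pCO2 = 1750 μatm

KH = 10^(−1.48) = 3.311×10^-2 mol kg⁻¹ atm⁻¹
pCO2 = [CO2*]/KH = 58.1×10^-6 / 3.311×10^-2 = 1.75×10^-3 atm = 1750 μatm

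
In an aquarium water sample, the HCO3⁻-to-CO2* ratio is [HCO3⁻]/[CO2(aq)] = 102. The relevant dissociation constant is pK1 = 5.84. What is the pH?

From K1 = [H⁺][HCO3⁻]/[CO2(aq)]:  pH = pK1 + log₁₀([HCO3⁻]/[CO2(aq)])
log₁₀(102) = +2.009
pH = 5.84 + (+2.009) = 7.85

pH = 7.85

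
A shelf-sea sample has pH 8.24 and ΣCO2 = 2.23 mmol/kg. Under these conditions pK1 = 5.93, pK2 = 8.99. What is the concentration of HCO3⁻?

[HCO3⁻] = 1.89 mmol/kg

α₁ = 1 / (1 + [H⁺]/K1 + K2/[H⁺]) = 1 / (1 + 10^-2.31 + 10^-0.75)
   = 1 / (1 + 0.0048978 + 0.17783) = 1/1.1827 = 0.8455
[HCO3⁻] = α₁ × DIC = 0.8455 × 2.23 = 1.89 mmol/kg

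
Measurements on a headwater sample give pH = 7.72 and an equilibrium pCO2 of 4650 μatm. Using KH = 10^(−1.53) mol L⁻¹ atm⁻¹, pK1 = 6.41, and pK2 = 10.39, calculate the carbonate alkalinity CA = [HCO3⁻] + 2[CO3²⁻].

CA = 2.81 mmol/L

[CO2*] = KH · pCO2 = 10^(−1.53) × 4650×10^-6 = 1.372×10^-4 mol/L
α₀ = 1/(1 + K1/[H⁺] + K1K2/[H⁺]²) = 1/(1 + 10^+1.31 + 10^-1.36) = 0.04660
DIC = [CO2*]/α₀ = 1.372×10^-4 / 0.04660 = 2.945 mmol/L
CA = (α₁ + 2α₂)·DIC = (0.9514 + 2×0.002034) × 2.945 = 2.81 mmol/L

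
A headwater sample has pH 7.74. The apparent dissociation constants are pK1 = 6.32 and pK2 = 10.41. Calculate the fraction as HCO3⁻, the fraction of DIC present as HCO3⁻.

α₁ = 0.961

α₁ = 1 / (1 + [H⁺]/K1 + K2/[H⁺]) = 1 / (1 + 10^-1.42 + 10^-2.67)
   = 1 / (1 + 0.038019 + 0.0021380) = 1/1.0402 = 0.9614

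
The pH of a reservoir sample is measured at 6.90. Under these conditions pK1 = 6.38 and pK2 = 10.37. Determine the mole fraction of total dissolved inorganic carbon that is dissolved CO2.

α₀ = 0.232

α₀ = 1 / (1 + K1/[H⁺] + K1K2/[H⁺]²) = 1 / (1 + 10^+0.52 + 10^-2.95)
   = 1 / (1 + 3.3113 + 0.0011220) = 1/4.3124 = 0.2319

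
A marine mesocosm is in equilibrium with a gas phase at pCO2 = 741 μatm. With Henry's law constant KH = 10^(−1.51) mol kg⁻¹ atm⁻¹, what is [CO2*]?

[CO2*] = 22.9 μmol/kg

KH = 10^(−1.51) = 3.090×10^-2 mol kg⁻¹ atm⁻¹
[CO2*] = KH · pCO2 = 3.090×10^-2 × 741×10^-6 atm = 2.29×10^-5 mol/kg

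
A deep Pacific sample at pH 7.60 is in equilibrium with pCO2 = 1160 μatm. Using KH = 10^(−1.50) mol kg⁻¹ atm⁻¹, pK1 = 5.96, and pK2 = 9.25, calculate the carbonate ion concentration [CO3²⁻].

[CO3²⁻] = 0.0358 mmol/kg

[CO2*] = KH · pCO2 = 10^(−1.50) × 1160×10^-6 = 3.668×10^-5 mol/kg
α₀ = 1/(1 + K1/[H⁺] + K1K2/[H⁺]²) = 1/(1 + 10^+1.64 + 10^-0.01) = 0.02192
DIC = [CO2*]/α₀ = 3.668×10^-5 / 0.02192 = 1.674 mmol/kg
[CO3²⁻] = α₂·DIC; α₂ = 0.02142, so [CO3²⁻] = 0.02142 × 1.674 = 0.0358 mmol/kg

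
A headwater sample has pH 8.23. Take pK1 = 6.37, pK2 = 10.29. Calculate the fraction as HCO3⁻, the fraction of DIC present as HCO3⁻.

α₁ = 1 / (1 + [H⁺]/K1 + K2/[H⁺]) = 1 / (1 + 10^-1.86 + 10^-2.06)
   = 1 / (1 + 0.013804 + 0.0087096) = 1/1.0225 = 0.9780

α₁ = 0.978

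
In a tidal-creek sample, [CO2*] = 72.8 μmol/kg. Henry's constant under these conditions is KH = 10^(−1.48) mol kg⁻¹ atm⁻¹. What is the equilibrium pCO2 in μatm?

KH = 10^(−1.48) = 3.311×10^-2 mol kg⁻¹ atm⁻¹
pCO2 = [CO2*]/KH = 72.8×10^-6 / 3.311×10^-2 = 2.20×10^-3 atm = 2200 μatm

pCO2 = 2200 μatm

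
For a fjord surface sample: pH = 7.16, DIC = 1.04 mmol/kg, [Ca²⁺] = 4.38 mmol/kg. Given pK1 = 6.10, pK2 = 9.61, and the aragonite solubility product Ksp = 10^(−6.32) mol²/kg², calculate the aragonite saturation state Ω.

Ω = 0.0310

α₂ = 1 / (1 + [H⁺]/K2 + [H⁺]²/(K1K2)) = 1 / (1 + 10^+2.45 + 10^+1.39)
   = 1 / (1 + 281.84 + 24.547) = 1/307.39 = 0.003253
[CO3²⁻] = α₂ × DIC = 0.003253 × 1.04 = 0.003383 mmol/kg = 3.383 μmol/kg
Ksp = 10^(−6.32) = 4.786×10^-7
Ω = [Ca²⁺][CO3²⁻]/Ksp = (4.38×10^-3)(3.383×10^-6) / 4.786×10^-7 = 0.0310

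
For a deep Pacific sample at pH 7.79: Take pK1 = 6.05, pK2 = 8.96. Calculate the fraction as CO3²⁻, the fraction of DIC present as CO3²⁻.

α₂ = 1 / (1 + [H⁺]/K2 + [H⁺]²/(K1K2)) = 1 / (1 + 10^+1.17 + 10^-0.57)
   = 1 / (1 + 14.791 + 0.26915) = 1/16.060 = 0.06227

α₂ = 0.0623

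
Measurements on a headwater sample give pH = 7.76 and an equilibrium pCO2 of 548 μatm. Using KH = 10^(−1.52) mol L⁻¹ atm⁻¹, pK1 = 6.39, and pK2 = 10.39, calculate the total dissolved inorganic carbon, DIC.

DIC = 0.405 mmol/L

[CO2*] = KH · pCO2 = 10^(−1.52) × 548×10^-6 = 1.655×10^-5 mol/L
α₀ = 1/(1 + K1/[H⁺] + K1K2/[H⁺]²) = 1/(1 + 10^+1.37 + 10^-1.26) = 0.04082
DIC = [CO2*]/α₀ = 1.655×10^-5 / 0.04082 = 0.405 mmol/L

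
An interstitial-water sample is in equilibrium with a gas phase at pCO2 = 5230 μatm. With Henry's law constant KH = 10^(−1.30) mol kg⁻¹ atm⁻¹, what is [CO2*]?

[CO2*] = 262 μmol/kg

KH = 10^(−1.30) = 5.012×10^-2 mol kg⁻¹ atm⁻¹
[CO2*] = KH · pCO2 = 5.012×10^-2 × 5230×10^-6 atm = 2.62×10^-4 mol/kg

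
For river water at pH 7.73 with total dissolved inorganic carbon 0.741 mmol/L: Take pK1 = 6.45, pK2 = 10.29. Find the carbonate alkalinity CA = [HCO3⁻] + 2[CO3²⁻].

CA = 0.706 mmol/L

CA = [HCO3⁻] + 2[CO3²⁻] = (α₁ + 2α₂)·DIC
At pH 7.73: [H⁺]/K1 = 10^-1.28 = 0.052481, K2/[H⁺] = 10^-2.56 = 0.0027542
α₁ = 1/(1 + 0.052481 + 0.0027542) = 1/1.0552 = 0.9477; α₂ = α₁·K2/[H⁺] = 0.002610
α₁ + 2α₂ = 0.9529
CA = 0.9529 × 0.741 = 0.706 mmol/L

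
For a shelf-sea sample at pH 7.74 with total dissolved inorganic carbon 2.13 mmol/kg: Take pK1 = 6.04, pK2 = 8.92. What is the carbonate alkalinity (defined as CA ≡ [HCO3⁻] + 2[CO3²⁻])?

CA = 2.22 mmol/kg

CA = [HCO3⁻] + 2[CO3²⁻] = (α₁ + 2α₂)·DIC
At pH 7.74: [H⁺]/K1 = 10^-1.70 = 0.019953, K2/[H⁺] = 10^-1.18 = 0.066069
α₁ = 1/(1 + 0.019953 + 0.066069) = 1/1.0860 = 0.9208; α₂ = α₁·K2/[H⁺] = 0.06084
α₁ + 2α₂ = 1.0425
CA = 1.0425 × 2.13 = 2.22 mmol/kg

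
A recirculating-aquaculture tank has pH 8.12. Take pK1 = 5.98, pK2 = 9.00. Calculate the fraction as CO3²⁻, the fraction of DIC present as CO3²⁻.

α₂ = 0.116

α₂ = 1 / (1 + [H⁺]/K2 + [H⁺]²/(K1K2)) = 1 / (1 + 10^+0.88 + 10^-1.26)
   = 1 / (1 + 7.5858 + 0.054954) = 1/8.6407 = 0.1157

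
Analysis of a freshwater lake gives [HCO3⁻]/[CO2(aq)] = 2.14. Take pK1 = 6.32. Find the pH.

From K1 = [H⁺][HCO3⁻]/[CO2(aq)]:  pH = pK1 + log₁₀([HCO3⁻]/[CO2(aq)])
log₁₀(2.14) = +0.330
pH = 6.32 + (+0.330) = 6.65

pH = 6.65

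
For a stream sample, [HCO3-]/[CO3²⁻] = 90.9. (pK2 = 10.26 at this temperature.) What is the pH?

From K2 = [H⁺][CO3²⁻]/[HCO3-]:  pH = pK2 − log₁₀([HCO3-]/[CO3²⁻])
log₁₀(90.9) = +1.959
pH = 10.26 − (+1.959) = 8.30

pH = 8.30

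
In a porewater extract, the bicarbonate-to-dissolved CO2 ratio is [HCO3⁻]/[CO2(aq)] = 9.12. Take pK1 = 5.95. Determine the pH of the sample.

From K1 = [H⁺][HCO3⁻]/[CO2(aq)]:  pH = pK1 + log₁₀([HCO3⁻]/[CO2(aq)])
log₁₀(9.12) = +0.960
pH = 5.95 + (+0.960) = 6.91

pH = 6.91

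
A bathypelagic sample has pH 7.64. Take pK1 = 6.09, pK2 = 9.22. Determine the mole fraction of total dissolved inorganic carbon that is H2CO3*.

α₀ = 0.0267

α₀ = 1 / (1 + K1/[H⁺] + K1K2/[H⁺]²) = 1 / (1 + 10^+1.55 + 10^-0.03)
   = 1 / (1 + 35.481 + 0.93325) = 1/37.415 = 0.02673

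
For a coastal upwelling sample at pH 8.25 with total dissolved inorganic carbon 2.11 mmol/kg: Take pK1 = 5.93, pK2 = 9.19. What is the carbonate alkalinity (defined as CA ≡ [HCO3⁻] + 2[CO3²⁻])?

CA = [HCO3⁻] + 2[CO3²⁻] = (α₁ + 2α₂)·DIC
At pH 8.25: [H⁺]/K1 = 10^-2.32 = 0.0047863, K2/[H⁺] = 10^-0.94 = 0.11482
α₁ = 1/(1 + 0.0047863 + 0.11482) = 1/1.1196 = 0.8932; α₂ = α₁·K2/[H⁺] = 0.1026
α₁ + 2α₂ = 1.0983
CA = 1.0983 × 2.11 = 2.32 mmol/kg

CA = 2.32 mmol/kg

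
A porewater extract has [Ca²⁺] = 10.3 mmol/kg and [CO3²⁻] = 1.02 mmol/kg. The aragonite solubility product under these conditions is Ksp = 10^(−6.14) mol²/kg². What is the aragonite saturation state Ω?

Ksp = 10^(−6.14) = 7.244×10^-7
Ω = [Ca²⁺][CO3²⁻]/Ksp = (10.3×10^-3)(1.02×10^-3) / 7.244×10^-7 = 14.5

Ω = 14.5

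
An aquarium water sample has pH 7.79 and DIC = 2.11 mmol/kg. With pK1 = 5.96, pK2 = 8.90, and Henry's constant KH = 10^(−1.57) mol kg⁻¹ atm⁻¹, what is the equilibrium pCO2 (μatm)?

pCO2 = 1060 μatm

α₀ = 1 / (1 + K1/[H⁺] + K1K2/[H⁺]²) = 1 / (1 + 10^+1.83 + 10^+0.72)
   = 1 / (1 + 67.608 + 5.2481) = 1/73.856 = 0.01354
[CO2*] = α₀ × DIC = 0.01354 × 2.11 = 0.02857 mmol/kg
pCO2 = [CO2*]/KH = 2.857×10^-5 / 2.692×10^-2 = 1060 μatm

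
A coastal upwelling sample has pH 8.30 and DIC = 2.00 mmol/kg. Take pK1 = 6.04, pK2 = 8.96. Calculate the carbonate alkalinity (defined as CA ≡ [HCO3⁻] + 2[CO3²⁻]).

CA = [HCO3⁻] + 2[CO3²⁻] = (α₁ + 2α₂)·DIC
At pH 8.30: [H⁺]/K1 = 10^-2.26 = 0.0054954, K2/[H⁺] = 10^-0.66 = 0.21878
α₁ = 1/(1 + 0.0054954 + 0.21878) = 1/1.2243 = 0.8168; α₂ = α₁·K2/[H⁺] = 0.1787
α₁ + 2α₂ = 1.1742
CA = 1.1742 × 2.00 = 2.35 mmol/kg

CA = 2.35 mmol/kg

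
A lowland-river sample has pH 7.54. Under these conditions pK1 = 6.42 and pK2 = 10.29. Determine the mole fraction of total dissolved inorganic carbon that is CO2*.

α₀ = 0.0704

α₀ = 1 / (1 + K1/[H⁺] + K1K2/[H⁺]²) = 1 / (1 + 10^+1.12 + 10^-1.63)
   = 1 / (1 + 13.183 + 0.023442) = 1/14.206 = 0.07039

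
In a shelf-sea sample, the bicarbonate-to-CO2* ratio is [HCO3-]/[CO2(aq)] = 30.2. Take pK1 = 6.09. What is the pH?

From K1 = [H⁺][HCO3-]/[CO2(aq)]:  pH = pK1 + log₁₀([HCO3-]/[CO2(aq)])
log₁₀(30.2) = +1.480
pH = 6.09 + (+1.480) = 7.57

pH = 7.57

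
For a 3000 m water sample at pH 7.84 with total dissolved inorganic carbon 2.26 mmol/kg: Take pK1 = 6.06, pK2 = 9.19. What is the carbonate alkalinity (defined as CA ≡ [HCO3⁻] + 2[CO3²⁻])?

CA = 2.32 mmol/kg

CA = [HCO3⁻] + 2[CO3²⁻] = (α₁ + 2α₂)·DIC
At pH 7.84: [H⁺]/K1 = 10^-1.78 = 0.016596, K2/[H⁺] = 10^-1.35 = 0.044668
α₁ = 1/(1 + 0.016596 + 0.044668) = 1/1.0613 = 0.9423; α₂ = α₁·K2/[H⁺] = 0.04209
α₁ + 2α₂ = 1.0265
CA = 1.0265 × 2.26 = 2.32 mmol/kg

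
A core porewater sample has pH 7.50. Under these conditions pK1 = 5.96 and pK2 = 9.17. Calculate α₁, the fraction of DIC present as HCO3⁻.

α₁ = 1 / (1 + [H⁺]/K1 + K2/[H⁺]) = 1 / (1 + 10^-1.54 + 10^-1.67)
   = 1 / (1 + 0.028840 + 0.021380) = 1/1.0502 = 0.9522

α₁ = 0.952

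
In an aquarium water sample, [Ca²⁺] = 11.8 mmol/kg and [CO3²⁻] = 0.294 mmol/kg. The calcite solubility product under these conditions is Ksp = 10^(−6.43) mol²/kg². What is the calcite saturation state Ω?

Ω = 9.34

Ksp = 10^(−6.43) = 3.715×10^-7
Ω = [Ca²⁺][CO3²⁻]/Ksp = (11.8×10^-3)(0.294×10^-3) / 3.715×10^-7 = 9.34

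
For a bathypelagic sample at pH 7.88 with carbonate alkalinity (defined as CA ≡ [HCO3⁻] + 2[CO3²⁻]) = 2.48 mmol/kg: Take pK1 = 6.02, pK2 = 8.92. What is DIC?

DIC = 2.32 mmol/kg

CA = [HCO3⁻] + 2[CO3²⁻] = (α₁ + 2α₂)·DIC
At pH 7.88: [H⁺]/K1 = 10^-1.86 = 0.013804, K2/[H⁺] = 10^-1.04 = 0.091201
α₁ = 1/(1 + 0.013804 + 0.091201) = 1/1.1050 = 0.9050; α₂ = α₁·K2/[H⁺] = 0.08253
α₁ + 2α₂ = 1.0700
DIC = CA / (α₁ + 2α₂) = 2.48 / 1.0700 = 2.32 mmol/kg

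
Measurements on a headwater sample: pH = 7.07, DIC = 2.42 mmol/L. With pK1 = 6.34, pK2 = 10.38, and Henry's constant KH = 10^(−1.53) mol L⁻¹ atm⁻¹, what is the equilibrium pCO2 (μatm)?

pCO2 = 1.29×10^4 μatm

α₀ = 1 / (1 + K1/[H⁺] + K1K2/[H⁺]²) = 1 / (1 + 10^+0.73 + 10^-2.58)
   = 1 / (1 + 5.3703 + 0.0026303) = 1/6.3729 = 0.1569
[CO2*] = α₀ × DIC = 0.1569 × 2.42 = 0.3797 mmol/L
pCO2 = [CO2*]/KH = 3.797×10^-4 / 2.951×10^-2 = 1.29×10^4 μatm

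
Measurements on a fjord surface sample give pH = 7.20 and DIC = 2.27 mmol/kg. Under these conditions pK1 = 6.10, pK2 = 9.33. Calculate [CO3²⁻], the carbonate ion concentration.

α₂ = 1 / (1 + [H⁺]/K2 + [H⁺]²/(K1K2)) = 1 / (1 + 10^+2.13 + 10^+1.03)
   = 1 / (1 + 134.90 + 10.715) = 1/146.61 = 0.006821
[CO3²⁻] = α₂ × DIC = 0.006821 × 2.27 = 0.0155 mmol/kg = 15.5 μmol/kg

[CO3²⁻] = 15.5 μmol/kg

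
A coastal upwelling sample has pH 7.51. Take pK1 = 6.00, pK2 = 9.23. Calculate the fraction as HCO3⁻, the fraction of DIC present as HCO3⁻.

α₁ = 1 / (1 + [H⁺]/K1 + K2/[H⁺]) = 1 / (1 + 10^-1.51 + 10^-1.72)
   = 1 / (1 + 0.030903 + 0.019055) = 1/1.0500 = 0.9524

α₁ = 0.952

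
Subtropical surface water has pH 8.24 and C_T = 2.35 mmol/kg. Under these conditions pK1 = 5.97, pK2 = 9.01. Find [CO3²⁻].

α₂ = 1 / (1 + [H⁺]/K2 + [H⁺]²/(K1K2)) = 1 / (1 + 10^+0.77 + 10^-1.50)
   = 1 / (1 + 5.8884 + 0.031623) = 1/6.9201 = 0.1445
[CO3²⁻] = α₂ × DIC = 0.1445 × 2.35 = 0.340 mmol/kg

[CO3²⁻] = 0.340 mmol/kg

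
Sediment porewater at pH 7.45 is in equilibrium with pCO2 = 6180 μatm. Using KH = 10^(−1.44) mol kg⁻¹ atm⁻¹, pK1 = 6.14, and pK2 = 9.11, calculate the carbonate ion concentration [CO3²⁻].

[CO2*] = KH · pCO2 = 10^(−1.44) × 6180×10^-6 = 2.244×10^-4 mol/kg
α₀ = 1/(1 + K1/[H⁺] + K1K2/[H⁺]²) = 1/(1 + 10^+1.31 + 10^-0.35) = 0.04574
DIC = [CO2*]/α₀ = 2.244×10^-4 / 0.04574 = 4.906 mmol/kg
[CO3²⁻] = α₂·DIC; α₂ = 0.02043, so [CO3²⁻] = 0.02043 × 4.906 = 0.100 mmol/kg

[CO3²⁻] = 0.100 mmol/kg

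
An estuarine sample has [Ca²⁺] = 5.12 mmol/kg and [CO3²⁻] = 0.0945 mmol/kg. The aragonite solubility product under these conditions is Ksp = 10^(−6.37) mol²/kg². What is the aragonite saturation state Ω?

Ω = 1.13

Ksp = 10^(−6.37) = 4.266×10^-7
Ω = [Ca²⁺][CO3²⁻]/Ksp = (5.12×10^-3)(0.0945×10^-3) / 4.266×10^-7 = 1.13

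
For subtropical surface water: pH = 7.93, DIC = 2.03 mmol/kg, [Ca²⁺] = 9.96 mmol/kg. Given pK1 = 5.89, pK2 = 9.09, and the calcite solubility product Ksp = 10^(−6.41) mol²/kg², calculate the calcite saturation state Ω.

α₂ = 1 / (1 + [H⁺]/K2 + [H⁺]²/(K1K2)) = 1 / (1 + 10^+1.16 + 10^-0.88)
   = 1 / (1 + 14.454 + 0.13183) = 1/15.586 = 0.06416
[CO3²⁻] = α₂ × DIC = 0.06416 × 2.03 = 0.1302 mmol/kg
Ksp = 10^(−6.41) = 3.890×10^-7
Ω = [Ca²⁺][CO3²⁻]/Ksp = (9.96×10^-3)(1.302×10^-4) / 3.890×10^-7 = 3.33

Ω = 3.33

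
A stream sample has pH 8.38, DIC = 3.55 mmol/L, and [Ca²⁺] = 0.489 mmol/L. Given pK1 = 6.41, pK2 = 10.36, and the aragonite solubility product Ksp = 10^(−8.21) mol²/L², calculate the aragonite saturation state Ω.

Ω = 2.89

α₂ = 1 / (1 + [H⁺]/K2 + [H⁺]²/(K1K2)) = 1 / (1 + 10^+1.98 + 10^+0.01)
   = 1 / (1 + 95.499 + 1.0233) = 1/97.523 = 0.01025
[CO3²⁻] = α₂ × DIC = 0.01025 × 3.55 = 0.03640 mmol/L
Ksp = 10^(−8.21) = 6.166×10^-9
Ω = [Ca²⁺][CO3²⁻]/Ksp = (0.489×10^-3)(3.640×10^-5) / 6.166×10^-9 = 2.89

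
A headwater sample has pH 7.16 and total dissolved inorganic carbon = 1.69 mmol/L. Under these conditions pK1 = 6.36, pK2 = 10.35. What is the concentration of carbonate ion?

α₂ = 1 / (1 + [H⁺]/K2 + [H⁺]²/(K1K2)) = 1 / (1 + 10^+3.19 + 10^+2.39)
   = 1 / (1 + 1548.8 + 245.47) = 1/1795.3 = 0.0005570
[CO3²⁻] = α₂ × DIC = 0.0005570 × 1.69 = 0.000941 mmol/L = 0.941 μmol/L

[CO3²⁻] = 0.941 μmol/L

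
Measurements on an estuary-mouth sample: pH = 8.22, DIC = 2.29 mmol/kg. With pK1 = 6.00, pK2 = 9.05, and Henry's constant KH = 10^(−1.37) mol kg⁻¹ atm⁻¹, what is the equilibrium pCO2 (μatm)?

pCO2 = 280 μatm

α₀ = 1 / (1 + K1/[H⁺] + K1K2/[H⁺]²) = 1 / (1 + 10^+2.22 + 10^+1.39)
   = 1 / (1 + 165.96 + 24.547) = 1/191.51 = 0.005222
[CO2*] = α₀ × DIC = 0.005222 × 2.29 = 0.01196 mmol/kg = 11.96 μmol/kg
pCO2 = [CO2*]/KH = 1.196×10^-5 / 4.266×10^-2 = 280 μatm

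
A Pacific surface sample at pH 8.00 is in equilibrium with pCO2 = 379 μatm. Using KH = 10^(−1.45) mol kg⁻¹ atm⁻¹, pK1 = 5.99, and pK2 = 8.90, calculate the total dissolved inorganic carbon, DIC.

DIC = 1.56 mmol/kg

[CO2*] = KH · pCO2 = 10^(−1.45) × 379×10^-6 = 1.345×10^-5 mol/kg
α₀ = 1/(1 + K1/[H⁺] + K1K2/[H⁺]²) = 1/(1 + 10^+2.01 + 10^+1.11) = 0.008605
DIC = [CO2*]/α₀ = 1.345×10^-5 / 0.008605 = 1.56 mmol/kg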